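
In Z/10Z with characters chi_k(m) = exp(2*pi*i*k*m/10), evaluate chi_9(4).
chi_9(4) = zeta_10^36 = exp(-4*I*pi/5)

Proof sketch: chi_9(4) = zeta_10^(9*4) = zeta_10^36. Since zeta_10^10 = 1, this equals zeta_10^6 = exp(2*pi*i*6/10) = exp(-4*I*pi/5).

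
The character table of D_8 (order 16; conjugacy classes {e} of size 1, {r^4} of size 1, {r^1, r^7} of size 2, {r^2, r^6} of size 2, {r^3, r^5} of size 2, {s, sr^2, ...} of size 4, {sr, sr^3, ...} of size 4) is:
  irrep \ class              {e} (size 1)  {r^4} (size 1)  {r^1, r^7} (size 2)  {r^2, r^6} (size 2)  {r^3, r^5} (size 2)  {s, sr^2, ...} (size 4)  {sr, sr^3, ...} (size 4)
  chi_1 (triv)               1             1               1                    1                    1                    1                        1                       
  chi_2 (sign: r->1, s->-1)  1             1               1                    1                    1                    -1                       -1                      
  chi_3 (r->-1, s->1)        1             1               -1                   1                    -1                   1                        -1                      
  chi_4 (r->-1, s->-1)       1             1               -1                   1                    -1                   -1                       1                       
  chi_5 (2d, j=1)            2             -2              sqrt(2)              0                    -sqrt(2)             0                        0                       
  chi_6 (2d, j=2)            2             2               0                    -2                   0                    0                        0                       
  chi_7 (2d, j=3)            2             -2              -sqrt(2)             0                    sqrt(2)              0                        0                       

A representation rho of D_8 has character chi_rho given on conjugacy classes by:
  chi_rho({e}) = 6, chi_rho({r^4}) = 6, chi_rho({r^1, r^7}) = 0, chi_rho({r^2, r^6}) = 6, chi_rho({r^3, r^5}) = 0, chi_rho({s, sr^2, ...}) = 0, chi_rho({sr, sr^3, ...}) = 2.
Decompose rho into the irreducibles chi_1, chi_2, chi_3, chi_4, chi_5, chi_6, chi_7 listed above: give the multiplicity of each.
Multiplicities: chi_1: 2, chi_2: 1, chi_3: 1, chi_4: 2, chi_5: 0, chi_6: 0, chi_7: 0.

Proof sketch: Use <chi_rho, chi> = (1/|G|) sum_C |C| * chi_rho(C) * conj(chi(C)) with |G| = 16 for each irreducible chi in the table:
  <chi_rho, chi_1> = (1/16)[1*(6)*conj(1) + 1*(6)*conj(1) + 2*(0)*conj(1) + 2*(6)*conj(1) + 2*(0)*conj(1) + 4*(0)*conj(1) + 4*(2)*conj(1)]
      = (1/16)[(6) + (6) + (0) + (12) + (0) + (0) + (8)] = 32/16 = 2
  <chi_rho, chi_2> = (1/16)[1*(6)*conj(1) + 1*(6)*conj(1) + 2*(0)*conj(1) + 2*(6)*conj(1) + 2*(0)*conj(1) + 4*(0)*conj(-1) + 4*(2)*conj(-1)]
      = (1/16)[(6) + (6) + (0) + (12) + (0) + (0) + (-8)] = 16/16 = 1
  <chi_rho, chi_3> = (1/16)[1*(6)*conj(1) + 1*(6)*conj(1) + 2*(0)*conj(-1) + 2*(6)*conj(1) + 2*(0)*conj(-1) + 4*(0)*conj(1) + 4*(2)*conj(-1)]
      = (1/16)[(6) + (6) + (0) + (12) + (0) + (0) + (-8)] = 16/16 = 1
  <chi_rho, chi_4> = (1/16)[1*(6)*conj(1) + 1*(6)*conj(1) + 2*(0)*conj(-1) + 2*(6)*conj(1) + 2*(0)*conj(-1) + 4*(0)*conj(-1) + 4*(2)*conj(1)]
      = (1/16)[(6) + (6) + (0) + (12) + (0) + (0) + (8)] = 32/16 = 2
  <chi_rho, chi_5> = (1/16)[1*(6)*conj(2) + 1*(6)*conj(-2) + 2*(0)*conj(sqrt(2)) + 2*(6)*conj(0) + 2*(0)*conj(-sqrt(2)) + 4*(0)*conj(0) + 4*(2)*conj(0)]
      = (1/16)[(12) + (-12) + (0) + (0) + (0) + (0) + (0)] = 0/16 = 0
  <chi_rho, chi_6> = (1/16)[1*(6)*conj(2) + 1*(6)*conj(2) + 2*(0)*conj(0) + 2*(6)*conj(-2) + 2*(0)*conj(0) + 4*(0)*conj(0) + 4*(2)*conj(0)]
      = (1/16)[(12) + (12) + (0) + (-24) + (0) + (0) + (0)] = 0/16 = 0
  <chi_rho, chi_7> = (1/16)[1*(6)*conj(2) + 1*(6)*conj(-2) + 2*(0)*conj(-sqrt(2)) + 2*(6)*conj(0) + 2*(0)*conj(sqrt(2)) + 4*(0)*conj(0) + 4*(2)*conj(0)]
      = (1/16)[(12) + (-12) + (0) + (0) + (0) + (0) + (0)] = 0/16 = 0
Dimension check: dim(rho) = sum (mult * dim) = 2*1 + 1*1 + 1*1 + 2*1 + 0*2 + 0*2 + 0*2 = 6 = chi_rho(e) = 6.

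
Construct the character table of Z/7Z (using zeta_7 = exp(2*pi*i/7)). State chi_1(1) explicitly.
Character table of Z/7Z (irreps indexed chi_0,...,chi_6 with chi_k(m) = zeta_7^(k*m), zeta_7 = exp(2*pi*i/7)):
  irrep \ class  {0} (size 1)  {1} (size 1)    {2} (size 1)    {3} (size 1)    {4} (size 1)    {5} (size 1)    {6} (size 1)  
  chi_0          1             1               1               1               1               1               1             
  chi_1          1             exp(2*I*pi/7)   exp(4*I*pi/7)   exp(6*I*pi/7)   exp(-6*I*pi/7)  exp(-4*I*pi/7)  exp(-2*I*pi/7)
  chi_2          1             exp(4*I*pi/7)   exp(-6*I*pi/7)  exp(-2*I*pi/7)  exp(2*I*pi/7)   exp(6*I*pi/7)   exp(-4*I*pi/7)
  chi_3          1             exp(6*I*pi/7)   exp(-2*I*pi/7)  exp(4*I*pi/7)   exp(-4*I*pi/7)  exp(2*I*pi/7)   exp(-6*I*pi/7)
  chi_4          1             exp(-6*I*pi/7)  exp(2*I*pi/7)   exp(-4*I*pi/7)  exp(4*I*pi/7)   exp(-2*I*pi/7)  exp(6*I*pi/7) 
  chi_5          1             exp(-4*I*pi/7)  exp(6*I*pi/7)   exp(2*I*pi/7)   exp(-2*I*pi/7)  exp(-6*I*pi/7)  exp(4*I*pi/7) 
  chi_6          1             exp(-2*I*pi/7)  exp(-4*I*pi/7)  exp(-6*I*pi/7)  exp(6*I*pi/7)   exp(4*I*pi/7)   exp(2*I*pi/7) 

Spot check: chi_1(1) = zeta_7^(1*1) = zeta_7^1 = exp(2*I*pi/7).

Proof sketch: Z/7Z is abelian, so all 7 irreducible complex representations are 1-dimensional. They are given by chi_k(m) = zeta_7^(k*m) for k = 0,...,6. Row orthogonality: sum_m chi_k(m) conj(chi_l(m)) = 7 * [k = l].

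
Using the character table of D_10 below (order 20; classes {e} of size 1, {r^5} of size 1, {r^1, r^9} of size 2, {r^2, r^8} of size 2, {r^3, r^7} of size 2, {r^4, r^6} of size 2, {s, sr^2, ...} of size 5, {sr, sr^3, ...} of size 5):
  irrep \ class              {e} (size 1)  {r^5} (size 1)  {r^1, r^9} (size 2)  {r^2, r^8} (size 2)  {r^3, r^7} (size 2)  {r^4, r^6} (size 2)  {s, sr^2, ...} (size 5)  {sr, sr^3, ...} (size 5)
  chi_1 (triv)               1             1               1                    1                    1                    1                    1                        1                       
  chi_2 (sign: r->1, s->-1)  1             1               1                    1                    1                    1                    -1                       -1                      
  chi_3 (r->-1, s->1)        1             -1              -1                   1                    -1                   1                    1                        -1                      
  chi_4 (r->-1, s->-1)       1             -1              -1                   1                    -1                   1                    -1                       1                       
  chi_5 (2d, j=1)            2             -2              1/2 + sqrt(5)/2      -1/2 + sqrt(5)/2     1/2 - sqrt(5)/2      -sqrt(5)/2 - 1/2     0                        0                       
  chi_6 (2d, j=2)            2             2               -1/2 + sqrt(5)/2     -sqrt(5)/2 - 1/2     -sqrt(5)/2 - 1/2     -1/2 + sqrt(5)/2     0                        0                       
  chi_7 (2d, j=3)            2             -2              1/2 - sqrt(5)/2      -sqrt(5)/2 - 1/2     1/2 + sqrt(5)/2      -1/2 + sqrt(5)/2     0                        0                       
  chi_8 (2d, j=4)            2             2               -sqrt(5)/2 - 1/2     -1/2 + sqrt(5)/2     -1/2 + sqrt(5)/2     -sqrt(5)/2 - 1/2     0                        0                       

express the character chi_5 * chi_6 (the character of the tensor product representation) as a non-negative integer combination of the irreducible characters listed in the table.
chi_5 tensor chi_6 = chi_5 + chi_7 (all other irreducibles have multiplicity 0).

Why: The character of a tensor product is the pointwise product (chi_5 * chi_6)(C) = chi_5(C) * chi_6(C):
  {e}: (2)*(2), {r^5}: (-2)*(2), {r^1, r^9}: (1/2 + sqrt(5)/2)*(-1/2 + sqrt(5)/2), {r^2, r^8}: (-1/2 + sqrt(5)/2)*(-sqrt(5)/2 - 1/2), {r^3, r^7}: (1/2 - sqrt(5)/2)*(-sqrt(5)/2 - 1/2), {r^4, r^6}: (-sqrt(5)/2 - 1/2)*(-1/2 + sqrt(5)/2), {s, sr^2, ...}: (0)*(0), {sr, sr^3, ...}: (0)*(0)
so (chi_5 * chi_6) takes values
  {e} -> 4, {r^5} -> -4, {r^1, r^9} -> 1, {r^2, r^8} -> -1, {r^3, r^7} -> 1, {r^4, r^6} -> -1, {s, sr^2, ...} -> 0, {sr, sr^3, ...} -> 0.
Now take the inner product of this character with each irreducible chi from the table, <chi_5*chi_6, chi> = (1/20) sum_C |C| (chi_5*chi_6)(C) conj(chi(C)):
  <chi_5*chi_6, chi_1> = (1/20)[1*(4)*conj(1) + 1*(-4)*conj(1) + 2*(1)*conj(1) + 2*(-1)*conj(1) + 2*(1)*conj(1) + 2*(-1)*conj(1) + 5*(0)*conj(1) + 5*(0)*conj(1)]
      = (1/20)[(4) + (-4) + (2) + (-2) + (2) + (-2) + (0) + (0)] = 0/20 = 0
  <chi_5*chi_6, chi_2> = (1/20)[1*(4)*conj(1) + 1*(-4)*conj(1) + 2*(1)*conj(1) + 2*(-1)*conj(1) + 2*(1)*conj(1) + 2*(-1)*conj(1) + 5*(0)*conj(-1) + 5*(0)*conj(-1)]
      = (1/20)[(4) + (-4) + (2) + (-2) + (2) + (-2) + (0) + (0)] = 0/20 = 0
  <chi_5*chi_6, chi_3> = (1/20)[1*(4)*conj(1) + 1*(-4)*conj(-1) + 2*(1)*conj(-1) + 2*(-1)*conj(1) + 2*(1)*conj(-1) + 2*(-1)*conj(1) + 5*(0)*conj(1) + 5*(0)*conj(-1)]
      = (1/20)[(4) + (4) + (-2) + (-2) + (-2) + (-2) + (0) + (0)] = 0/20 = 0
  <chi_5*chi_6, chi_4> = (1/20)[1*(4)*conj(1) + 1*(-4)*conj(-1) + 2*(1)*conj(-1) + 2*(-1)*conj(1) + 2*(1)*conj(-1) + 2*(-1)*conj(1) + 5*(0)*conj(-1) + 5*(0)*conj(1)]
      = (1/20)[(4) + (4) + (-2) + (-2) + (-2) + (-2) + (0) + (0)] = 0/20 = 0
  <chi_5*chi_6, chi_5> = (1/20)[1*(4)*conj(2) + 1*(-4)*conj(-2) + 2*(1)*conj(1/2 + sqrt(5)/2) + 2*(-1)*conj(-1/2 + sqrt(5)/2) + 2*(1)*conj(1/2 - sqrt(5)/2) + 2*(-1)*conj(-sqrt(5)/2 - 1/2) + 5*(0)*conj(0) + 5*(0)*conj(0)]
      = (1/20)[(8) + (8) + (1 + sqrt(5)) + (1 - sqrt(5)) + (1 - sqrt(5)) + (1 + sqrt(5)) + (0) + (0)] = 20/20 = 1
  <chi_5*chi_6, chi_6> = (1/20)[1*(4)*conj(2) + 1*(-4)*conj(2) + 2*(1)*conj(-1/2 + sqrt(5)/2) + 2*(-1)*conj(-sqrt(5)/2 - 1/2) + 2*(1)*conj(-sqrt(5)/2 - 1/2) + 2*(-1)*conj(-1/2 + sqrt(5)/2) + 5*(0)*conj(0) + 5*(0)*conj(0)]
      = (1/20)[(8) + (-8) + (-1 + sqrt(5)) + (1 + sqrt(5)) + (-sqrt(5) - 1) + (1 - sqrt(5)) + (0) + (0)] = 0/20 = 0
  <chi_5*chi_6, chi_7> = (1/20)[1*(4)*conj(2) + 1*(-4)*conj(-2) + 2*(1)*conj(1/2 - sqrt(5)/2) + 2*(-1)*conj(-sqrt(5)/2 - 1/2) + 2*(1)*conj(1/2 + sqrt(5)/2) + 2*(-1)*conj(-1/2 + sqrt(5)/2) + 5*(0)*conj(0) + 5*(0)*conj(0)]
      = (1/20)[(8) + (8) + (1 - sqrt(5)) + (1 + sqrt(5)) + (1 + sqrt(5)) + (1 - sqrt(5)) + (0) + (0)] = 20/20 = 1
  <chi_5*chi_6, chi_8> = (1/20)[1*(4)*conj(2) + 1*(-4)*conj(2) + 2*(1)*conj(-sqrt(5)/2 - 1/2) + 2*(-1)*conj(-1/2 + sqrt(5)/2) + 2*(1)*conj(-1/2 + sqrt(5)/2) + 2*(-1)*conj(-sqrt(5)/2 - 1/2) + 5*(0)*conj(0) + 5*(0)*conj(0)]
      = (1/20)[(8) + (-8) + (-sqrt(5) - 1) + (1 - sqrt(5)) + (-1 + sqrt(5)) + (1 + sqrt(5)) + (0) + (0)] = 0/20 = 0
Hence the multiplicities are chi_5: 1, chi_7: 1. Dimension check: dim(chi_5)*dim(chi_6) = 2*2 = 4 and sum (mult * dim) = 1*2 + 1*2 = 4.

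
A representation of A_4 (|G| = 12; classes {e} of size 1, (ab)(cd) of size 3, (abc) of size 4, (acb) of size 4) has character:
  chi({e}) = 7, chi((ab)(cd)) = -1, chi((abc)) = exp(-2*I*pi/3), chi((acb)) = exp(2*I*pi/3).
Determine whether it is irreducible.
Not irreducible (reducible): <chi, chi> = 5 > 1.

<chi, chi> = (1/|G|) sum_C |C| * |chi(C)|^2 = (1/12)[1*|7|^2 + 3*|-1|^2 + 4*|exp(-2*I*pi/3)|^2 + 4*|exp(2*I*pi/3)|^2]
  = (1/12)[(49) + (3) + (4) + (4)] = 60/12 = 5.
(Exp terms are combined using exp(i*s)*conj(exp(i*t)) = exp(i*(s-t)), and sums of them are collapsed using the identity that for every m > 1 the m distinct m-th roots of unity sum to 0, e.g. 1 + exp(2*I*pi/3) + exp(-2*I*pi/3) = 0.)
A character is irreducible iff <chi, chi> = 1, so this representation is reducible.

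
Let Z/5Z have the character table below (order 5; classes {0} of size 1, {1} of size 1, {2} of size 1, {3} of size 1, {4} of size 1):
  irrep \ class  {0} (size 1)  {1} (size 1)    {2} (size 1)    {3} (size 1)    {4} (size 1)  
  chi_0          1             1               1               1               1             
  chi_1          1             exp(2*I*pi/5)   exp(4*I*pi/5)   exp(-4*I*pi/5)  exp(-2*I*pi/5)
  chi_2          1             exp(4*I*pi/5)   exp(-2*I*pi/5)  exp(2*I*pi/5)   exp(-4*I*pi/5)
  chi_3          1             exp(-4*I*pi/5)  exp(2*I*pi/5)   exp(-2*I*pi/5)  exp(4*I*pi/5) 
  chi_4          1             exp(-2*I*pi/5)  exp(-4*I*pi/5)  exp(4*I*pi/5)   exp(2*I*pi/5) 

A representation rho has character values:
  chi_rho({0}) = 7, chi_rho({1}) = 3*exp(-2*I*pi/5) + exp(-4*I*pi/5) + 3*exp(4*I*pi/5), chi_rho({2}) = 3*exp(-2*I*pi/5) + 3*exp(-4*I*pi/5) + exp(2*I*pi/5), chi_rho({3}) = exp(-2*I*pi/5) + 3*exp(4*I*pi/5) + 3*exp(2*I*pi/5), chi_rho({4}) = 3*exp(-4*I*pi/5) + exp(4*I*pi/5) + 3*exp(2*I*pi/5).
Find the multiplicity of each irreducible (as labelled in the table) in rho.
Multiplicities: chi_0: 0, chi_1: 0, chi_2: 3, chi_3: 1, chi_4: 3.

Details: Use <chi_rho, chi> = (1/|G|) sum_C |C| * chi_rho(C) * conj(chi(C)) with |G| = 5 for each irreducible chi in the table:
  <chi_rho, chi_0> = (1/5)[1*(7)*conj(1) + 1*(3*exp(-2*I*pi/5) + exp(-4*I*pi/5) + 3*exp(4*I*pi/5))*conj(1) + 1*(3*exp(-2*I*pi/5) + 3*exp(-4*I*pi/5) + exp(2*I*pi/5))*conj(1) + 1*(exp(-2*I*pi/5) + 3*exp(4*I*pi/5) + 3*exp(2*I*pi/5))*conj(1) + 1*(3*exp(-4*I*pi/5) + exp(4*I*pi/5) + 3*exp(2*I*pi/5))*conj(1)]
      = (1/5)[(7) + (3*exp(-2*I*pi/5) + exp(-4*I*pi/5) + 3*exp(4*I*pi/5)) + (3*exp(-2*I*pi/5) + 3*exp(-4*I*pi/5) + exp(2*I*pi/5)) + (exp(-2*I*pi/5) + 3*exp(4*I*pi/5) + 3*exp(2*I*pi/5)) + (3*exp(-4*I*pi/5) + exp(4*I*pi/5) + 3*exp(2*I*pi/5))] = 0/5 = 0
  <chi_rho, chi_1> = (1/5)[1*(7)*conj(1) + 1*(3*exp(-2*I*pi/5) + exp(-4*I*pi/5) + 3*exp(4*I*pi/5))*conj(exp(2*I*pi/5)) + 1*(3*exp(-2*I*pi/5) + 3*exp(-4*I*pi/5) + exp(2*I*pi/5))*conj(exp(4*I*pi/5)) + 1*(exp(-2*I*pi/5) + 3*exp(4*I*pi/5) + 3*exp(2*I*pi/5))*conj(exp(-4*I*pi/5)) + 1*(3*exp(-4*I*pi/5) + exp(4*I*pi/5) + 3*exp(2*I*pi/5))*conj(exp(-2*I*pi/5))]
      = (1/5)[(7) + (3*exp(-4*I*pi/5) + exp(4*I*pi/5) + 3*exp(2*I*pi/5)) + (exp(-2*I*pi/5) + 3*exp(4*I*pi/5) + 3*exp(2*I*pi/5)) + (3*exp(-2*I*pi/5) + 3*exp(-4*I*pi/5) + exp(2*I*pi/5)) + (3*exp(-2*I*pi/5) + exp(-4*I*pi/5) + 3*exp(4*I*pi/5))] = 0/5 = 0
  <chi_rho, chi_2> = (1/5)[1*(7)*conj(1) + 1*(3*exp(-2*I*pi/5) + exp(-4*I*pi/5) + 3*exp(4*I*pi/5))*conj(exp(4*I*pi/5)) + 1*(3*exp(-2*I*pi/5) + 3*exp(-4*I*pi/5) + exp(2*I*pi/5))*conj(exp(-2*I*pi/5)) + 1*(exp(-2*I*pi/5) + 3*exp(4*I*pi/5) + 3*exp(2*I*pi/5))*conj(exp(2*I*pi/5)) + 1*(3*exp(-4*I*pi/5) + exp(4*I*pi/5) + 3*exp(2*I*pi/5))*conj(exp(-4*I*pi/5))]
      = (1/5)[(7) + (3 + exp(2*I*pi/5) + 3*exp(4*I*pi/5)) + (3 + 3*exp(-2*I*pi/5) + exp(4*I*pi/5)) + (3 + exp(-4*I*pi/5) + 3*exp(2*I*pi/5)) + (3 + 3*exp(-4*I*pi/5) + exp(-2*I*pi/5))] = 15/5 = 3
  <chi_rho, chi_3> = (1/5)[1*(7)*conj(1) + 1*(3*exp(-2*I*pi/5) + exp(-4*I*pi/5) + 3*exp(4*I*pi/5))*conj(exp(-4*I*pi/5)) + 1*(3*exp(-2*I*pi/5) + 3*exp(-4*I*pi/5) + exp(2*I*pi/5))*conj(exp(2*I*pi/5)) + 1*(exp(-2*I*pi/5) + 3*exp(4*I*pi/5) + 3*exp(2*I*pi/5))*conj(exp(-2*I*pi/5)) + 1*(3*exp(-4*I*pi/5) + exp(4*I*pi/5) + 3*exp(2*I*pi/5))*conj(exp(4*I*pi/5))]
      = (1/5)[(7) + (1 + 3*exp(-2*I*pi/5) + 3*exp(2*I*pi/5)) + (1 + 3*exp(-4*I*pi/5) + 3*exp(4*I*pi/5)) + (1 + 3*exp(-4*I*pi/5) + 3*exp(4*I*pi/5)) + (1 + 3*exp(-2*I*pi/5) + 3*exp(2*I*pi/5))] = 5/5 = 1
  <chi_rho, chi_4> = (1/5)[1*(7)*conj(1) + 1*(3*exp(-2*I*pi/5) + exp(-4*I*pi/5) + 3*exp(4*I*pi/5))*conj(exp(-2*I*pi/5)) + 1*(3*exp(-2*I*pi/5) + 3*exp(-4*I*pi/5) + exp(2*I*pi/5))*conj(exp(-4*I*pi/5)) + 1*(exp(-2*I*pi/5) + 3*exp(4*I*pi/5) + 3*exp(2*I*pi/5))*conj(exp(4*I*pi/5)) + 1*(3*exp(-4*I*pi/5) + exp(4*I*pi/5) + 3*exp(2*I*pi/5))*conj(exp(2*I*pi/5))]
      = (1/5)[(7) + (3 + 3*exp(-4*I*pi/5) + exp(-2*I*pi/5)) + (3 + exp(-4*I*pi/5) + 3*exp(2*I*pi/5)) + (3 + 3*exp(-2*I*pi/5) + exp(4*I*pi/5)) + (3 + exp(2*I*pi/5) + 3*exp(4*I*pi/5))] = 15/5 = 3
(Exp terms are combined using exp(i*s)*conj(exp(i*t)) = exp(i*(s-t)), and sums of them are collapsed using the identity that for every m > 1 the m distinct m-th roots of unity sum to 0, e.g. 1 + exp(2*I*pi/3) + exp(-2*I*pi/3) = 0.)
Dimension check: dim(rho) = sum (mult * dim) = 0*1 + 0*1 + 3*1 + 1*1 + 3*1 = 7 = chi_rho(e) = 7.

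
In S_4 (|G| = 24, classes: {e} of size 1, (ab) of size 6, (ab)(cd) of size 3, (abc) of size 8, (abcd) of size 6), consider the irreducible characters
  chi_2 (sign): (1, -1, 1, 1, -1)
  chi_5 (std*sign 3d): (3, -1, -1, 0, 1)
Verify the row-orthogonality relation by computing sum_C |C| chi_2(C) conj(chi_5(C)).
Sum = 0; so <chi_2, chi_5> = 0 (distinct irreducibles are orthogonal).

Details: Compute term by term over conjugacy classes (|C| * chi_2(C) * conj(chi_5(C))):
  1*(1)*conj(3) + 6*(-1)*conj(-1) + 3*(1)*conj(-1) + 8*(1)*conj(0) + 6*(-1)*conj(1)
  = (3) + (6) + (-3) + (0) + (-6)
  = 0.
Dividing by |G| = 24 gives 0/24 = 0, matching the row-orthogonality relation <chi_2, chi_5> = [chi_2 = chi_5].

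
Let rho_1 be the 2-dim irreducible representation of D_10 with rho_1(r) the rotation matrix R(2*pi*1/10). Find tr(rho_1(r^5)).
chi_{rho_1}(r^5) = 2*cos(2*pi*1*5/10) = -2

Proof sketch: rho_1(r^5) is rotation by angle 2*pi*1*5/10, whose trace is 2*cos(2*pi*1*5/10) = -2.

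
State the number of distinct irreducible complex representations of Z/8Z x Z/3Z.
24

The number of irreducible complex representations of a finite group equals its number of conjugacy classes. Z/8Z x Z/3Z is abelian of order 24, so every element is its own conjugacy class: 24 classes, so Z/8Z x Z/3Z (order 24) has exactly 24 irreducible complex representations.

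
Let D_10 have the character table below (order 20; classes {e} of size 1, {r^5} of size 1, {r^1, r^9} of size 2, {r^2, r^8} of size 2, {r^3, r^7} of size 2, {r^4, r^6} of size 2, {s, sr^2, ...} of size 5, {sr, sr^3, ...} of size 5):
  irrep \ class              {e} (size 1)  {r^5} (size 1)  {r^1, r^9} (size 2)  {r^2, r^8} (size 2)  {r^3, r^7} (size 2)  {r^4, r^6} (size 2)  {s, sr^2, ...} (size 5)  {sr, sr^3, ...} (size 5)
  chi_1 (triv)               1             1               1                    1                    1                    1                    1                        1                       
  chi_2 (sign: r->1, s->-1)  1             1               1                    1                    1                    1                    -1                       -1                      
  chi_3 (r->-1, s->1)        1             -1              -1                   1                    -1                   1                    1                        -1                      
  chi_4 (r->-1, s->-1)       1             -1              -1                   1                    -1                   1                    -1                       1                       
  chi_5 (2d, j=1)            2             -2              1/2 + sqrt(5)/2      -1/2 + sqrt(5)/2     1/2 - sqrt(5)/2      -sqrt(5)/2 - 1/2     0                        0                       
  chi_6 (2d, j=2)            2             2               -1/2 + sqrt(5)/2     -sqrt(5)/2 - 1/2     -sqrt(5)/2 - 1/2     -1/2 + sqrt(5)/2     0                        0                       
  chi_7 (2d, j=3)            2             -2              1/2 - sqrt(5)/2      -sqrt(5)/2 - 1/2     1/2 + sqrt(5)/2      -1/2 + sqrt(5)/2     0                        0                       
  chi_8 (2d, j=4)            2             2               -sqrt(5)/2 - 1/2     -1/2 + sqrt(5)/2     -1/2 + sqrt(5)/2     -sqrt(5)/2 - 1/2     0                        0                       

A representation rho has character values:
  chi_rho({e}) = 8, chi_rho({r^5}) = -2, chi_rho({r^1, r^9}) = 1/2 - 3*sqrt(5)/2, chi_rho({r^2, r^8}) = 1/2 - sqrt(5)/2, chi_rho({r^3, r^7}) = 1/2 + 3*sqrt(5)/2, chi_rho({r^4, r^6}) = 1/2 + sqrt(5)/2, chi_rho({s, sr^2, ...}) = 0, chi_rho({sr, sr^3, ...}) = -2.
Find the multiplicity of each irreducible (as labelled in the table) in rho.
Multiplicities: chi_1: 0, chi_2: 1, chi_3: 1, chi_4: 0, chi_5: 0, chi_6: 0, chi_7: 2, chi_8: 1.

Solution. Use <chi_rho, chi> = (1/|G|) sum_C |C| * chi_rho(C) * conj(chi(C)) with |G| = 20 for each irreducible chi in the table:
  <chi_rho, chi_1> = (1/20)[1*(8)*conj(1) + 1*(-2)*conj(1) + 2*(1/2 - 3*sqrt(5)/2)*conj(1) + 2*(1/2 - sqrt(5)/2)*conj(1) + 2*(1/2 + 3*sqrt(5)/2)*conj(1) + 2*(1/2 + sqrt(5)/2)*conj(1) + 5*(0)*conj(1) + 5*(-2)*conj(1)]
      = (1/20)[(8) + (-2) + (1 - 3*sqrt(5)) + (1 - sqrt(5)) + (1 + 3*sqrt(5)) + (1 + sqrt(5)) + (0) + (-10)] = 0/20 = 0
  <chi_rho, chi_2> = (1/20)[1*(8)*conj(1) + 1*(-2)*conj(1) + 2*(1/2 - 3*sqrt(5)/2)*conj(1) + 2*(1/2 - sqrt(5)/2)*conj(1) + 2*(1/2 + 3*sqrt(5)/2)*conj(1) + 2*(1/2 + sqrt(5)/2)*conj(1) + 5*(0)*conj(-1) + 5*(-2)*conj(-1)]
      = (1/20)[(8) + (-2) + (1 - 3*sqrt(5)) + (1 - sqrt(5)) + (1 + 3*sqrt(5)) + (1 + sqrt(5)) + (0) + (10)] = 20/20 = 1
  <chi_rho, chi_3> = (1/20)[1*(8)*conj(1) + 1*(-2)*conj(-1) + 2*(1/2 - 3*sqrt(5)/2)*conj(-1) + 2*(1/2 - sqrt(5)/2)*conj(1) + 2*(1/2 + 3*sqrt(5)/2)*conj(-1) + 2*(1/2 + sqrt(5)/2)*conj(1) + 5*(0)*conj(1) + 5*(-2)*conj(-1)]
      = (1/20)[(8) + (2) + (-1 + 3*sqrt(5)) + (1 - sqrt(5)) + (-3*sqrt(5) - 1) + (1 + sqrt(5)) + (0) + (10)] = 20/20 = 1
  <chi_rho, chi_4> = (1/20)[1*(8)*conj(1) + 1*(-2)*conj(-1) + 2*(1/2 - 3*sqrt(5)/2)*conj(-1) + 2*(1/2 - sqrt(5)/2)*conj(1) + 2*(1/2 + 3*sqrt(5)/2)*conj(-1) + 2*(1/2 + sqrt(5)/2)*conj(1) + 5*(0)*conj(-1) + 5*(-2)*conj(1)]
      = (1/20)[(8) + (2) + (-1 + 3*sqrt(5)) + (1 - sqrt(5)) + (-3*sqrt(5) - 1) + (1 + sqrt(5)) + (0) + (-10)] = 0/20 = 0
  <chi_rho, chi_5> = (1/20)[1*(8)*conj(2) + 1*(-2)*conj(-2) + 2*(1/2 - 3*sqrt(5)/2)*conj(1/2 + sqrt(5)/2) + 2*(1/2 - sqrt(5)/2)*conj(-1/2 + sqrt(5)/2) + 2*(1/2 + 3*sqrt(5)/2)*conj(1/2 - sqrt(5)/2) + 2*(1/2 + sqrt(5)/2)*conj(-sqrt(5)/2 - 1/2) + 5*(0)*conj(0) + 5*(-2)*conj(0)]
      = (1/20)[(16) + (4) + (-7 - sqrt(5)) + (-3 + sqrt(5)) + (-7 + sqrt(5)) + (-3 - sqrt(5)) + (0) + (0)] = 0/20 = 0
  <chi_rho, chi_6> = (1/20)[1*(8)*conj(2) + 1*(-2)*conj(2) + 2*(1/2 - 3*sqrt(5)/2)*conj(-1/2 + sqrt(5)/2) + 2*(1/2 - sqrt(5)/2)*conj(-sqrt(5)/2 - 1/2) + 2*(1/2 + 3*sqrt(5)/2)*conj(-sqrt(5)/2 - 1/2) + 2*(1/2 + sqrt(5)/2)*conj(-1/2 + sqrt(5)/2) + 5*(0)*conj(0) + 5*(-2)*conj(0)]
      = (1/20)[(16) + (-4) + (-8 + 2*sqrt(5)) + (2) + (-8 - 2*sqrt(5)) + (2) + (0) + (0)] = 0/20 = 0
  <chi_rho, chi_7> = (1/20)[1*(8)*conj(2) + 1*(-2)*conj(-2) + 2*(1/2 - 3*sqrt(5)/2)*conj(1/2 - sqrt(5)/2) + 2*(1/2 - sqrt(5)/2)*conj(-sqrt(5)/2 - 1/2) + 2*(1/2 + 3*sqrt(5)/2)*conj(1/2 + sqrt(5)/2) + 2*(1/2 + sqrt(5)/2)*conj(-1/2 + sqrt(5)/2) + 5*(0)*conj(0) + 5*(-2)*conj(0)]
      = (1/20)[(16) + (4) + (8 - 2*sqrt(5)) + (2) + (2*sqrt(5) + 8) + (2) + (0) + (0)] = 40/20 = 2
  <chi_rho, chi_8> = (1/20)[1*(8)*conj(2) + 1*(-2)*conj(2) + 2*(1/2 - 3*sqrt(5)/2)*conj(-sqrt(5)/2 - 1/2) + 2*(1/2 - sqrt(5)/2)*conj(-1/2 + sqrt(5)/2) + 2*(1/2 + 3*sqrt(5)/2)*conj(-1/2 + sqrt(5)/2) + 2*(1/2 + sqrt(5)/2)*conj(-sqrt(5)/2 - 1/2) + 5*(0)*conj(0) + 5*(-2)*conj(0)]
      = (1/20)[(16) + (-4) + (sqrt(5) + 7) + (-3 + sqrt(5)) + (7 - sqrt(5)) + (-3 - sqrt(5)) + (0) + (0)] = 20/20 = 1
Dimension check: dim(rho) = sum (mult * dim) = 0*1 + 1*1 + 1*1 + 0*1 + 0*2 + 0*2 + 2*2 + 1*2 = 8 = chi_rho(e) = 8.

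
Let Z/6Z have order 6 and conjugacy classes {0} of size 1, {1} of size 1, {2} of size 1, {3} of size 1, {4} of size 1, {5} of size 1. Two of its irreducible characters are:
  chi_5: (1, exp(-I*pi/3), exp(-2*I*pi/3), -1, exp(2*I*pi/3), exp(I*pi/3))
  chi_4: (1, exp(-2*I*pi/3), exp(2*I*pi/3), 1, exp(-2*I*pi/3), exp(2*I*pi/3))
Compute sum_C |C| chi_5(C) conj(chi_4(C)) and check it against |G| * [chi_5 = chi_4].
Sum = 0; so <chi_5, chi_4> = 0 (distinct irreducibles are orthogonal).

Working: Compute term by term over conjugacy classes (|C| * chi_5(C) * conj(chi_4(C))):
  1*(1)*conj(1) + 1*(exp(-I*pi/3))*conj(exp(-2*I*pi/3)) + 1*(exp(-2*I*pi/3))*conj(exp(2*I*pi/3)) + 1*(-1)*conj(1) + 1*(exp(2*I*pi/3))*conj(exp(-2*I*pi/3)) + 1*(exp(I*pi/3))*conj(exp(2*I*pi/3))
  = (1) + (exp(I*pi/3)) + (exp(2*I*pi/3)) + (-1) + (exp(-2*I*pi/3)) + (exp(-I*pi/3))
  = 0.
(Exp terms are combined using exp(i*s)*conj(exp(i*t)) = exp(i*(s-t)), and sums of them are collapsed using the identity that for every m > 1 the m distinct m-th roots of unity sum to 0, e.g. 1 + exp(2*I*pi/3) + exp(-2*I*pi/3) = 0.)
Dividing by |G| = 6 gives 0/6 = 0, matching the row-orthogonality relation <chi_5, chi_4> = [chi_5 = chi_4].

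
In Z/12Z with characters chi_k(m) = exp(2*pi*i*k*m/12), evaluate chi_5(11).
chi_5(11) = zeta_12^55 = exp(-5*I*pi/6)

Justification: chi_5(11) = zeta_12^(5*11) = zeta_12^55. Since zeta_12^12 = 1, this equals zeta_12^7 = exp(2*pi*i*7/12) = exp(-5*I*pi/6).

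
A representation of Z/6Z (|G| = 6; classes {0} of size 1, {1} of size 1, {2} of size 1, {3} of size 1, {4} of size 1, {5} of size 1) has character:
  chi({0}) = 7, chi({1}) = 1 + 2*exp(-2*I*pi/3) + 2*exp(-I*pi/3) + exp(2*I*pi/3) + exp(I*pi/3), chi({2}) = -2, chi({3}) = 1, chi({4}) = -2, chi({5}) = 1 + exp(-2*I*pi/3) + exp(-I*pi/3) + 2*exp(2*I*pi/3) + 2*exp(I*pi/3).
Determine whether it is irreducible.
Not irreducible (reducible): <chi, chi> = 11 > 1.

Solution. <chi, chi> = (1/|G|) sum_C |C| * |chi(C)|^2 = (1/6)[1*|7|^2 + 1*|1 + 2*exp(-2*I*pi/3) + 2*exp(-I*pi/3) + exp(2*I*pi/3) + exp(I*pi/3)|^2 + 1*|-2|^2 + 1*|1|^2 + 1*|-2|^2 + 1*|1 + exp(-2*I*pi/3) + exp(-I*pi/3) + 2*exp(2*I*pi/3) + 2*exp(I*pi/3)|^2]
  = (1/6)[(49) + (4) + (4) + (1) + (4) + (4)] = 66/6 = 11.
(Exp terms are combined using exp(i*s)*conj(exp(i*t)) = exp(i*(s-t)), and sums of them are collapsed using the identity that for every m > 1 the m distinct m-th roots of unity sum to 0, e.g. 1 + exp(2*I*pi/3) + exp(-2*I*pi/3) = 0.)
A character is irreducible iff <chi, chi> = 1, so this representation is reducible.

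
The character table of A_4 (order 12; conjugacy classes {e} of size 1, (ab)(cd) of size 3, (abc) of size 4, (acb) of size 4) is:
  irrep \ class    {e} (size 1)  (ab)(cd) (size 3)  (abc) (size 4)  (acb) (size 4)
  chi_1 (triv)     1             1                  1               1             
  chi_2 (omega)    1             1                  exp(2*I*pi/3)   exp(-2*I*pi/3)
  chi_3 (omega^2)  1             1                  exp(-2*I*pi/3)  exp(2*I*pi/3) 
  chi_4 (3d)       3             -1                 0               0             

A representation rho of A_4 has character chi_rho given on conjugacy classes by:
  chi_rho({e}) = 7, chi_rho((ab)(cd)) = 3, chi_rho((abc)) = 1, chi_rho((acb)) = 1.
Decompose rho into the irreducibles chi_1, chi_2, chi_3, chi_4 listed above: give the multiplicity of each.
Multiplicities: chi_1: 2, chi_2: 1, chi_3: 1, chi_4: 1.

Use <chi_rho, chi> = (1/|G|) sum_C |C| * chi_rho(C) * conj(chi(C)) with |G| = 12 for each irreducible chi in the table:
  <chi_rho, chi_1> = (1/12)[1*(7)*conj(1) + 3*(3)*conj(1) + 4*(1)*conj(1) + 4*(1)*conj(1)]
      = (1/12)[(7) + (9) + (4) + (4)] = 24/12 = 2
  <chi_rho, chi_2> = (1/12)[1*(7)*conj(1) + 3*(3)*conj(1) + 4*(1)*conj(exp(2*I*pi/3)) + 4*(1)*conj(exp(-2*I*pi/3))]
      = (1/12)[(7) + (9) + (4 + 8*exp(-2*I*pi/3) + 4*exp(2*I*pi/3)) + (4 + 4*exp(-2*I*pi/3) + 8*exp(2*I*pi/3))] = 12/12 = 1
  <chi_rho, chi_3> = (1/12)[1*(7)*conj(1) + 3*(3)*conj(1) + 4*(1)*conj(exp(-2*I*pi/3)) + 4*(1)*conj(exp(2*I*pi/3))]
      = (1/12)[(7) + (9) + (4 + 4*exp(-2*I*pi/3) + 8*exp(2*I*pi/3)) + (4 + 8*exp(-2*I*pi/3) + 4*exp(2*I*pi/3))] = 12/12 = 1
  <chi_rho, chi_4> = (1/12)[1*(7)*conj(3) + 3*(3)*conj(-1) + 4*(1)*conj(0) + 4*(1)*conj(0)]
      = (1/12)[(21) + (-9) + (0) + (0)] = 12/12 = 1
(Exp terms are combined using exp(i*s)*conj(exp(i*t)) = exp(i*(s-t)), and sums of them are collapsed using the identity that for every m > 1 the m distinct m-th roots of unity sum to 0, e.g. 1 + exp(2*I*pi/3) + exp(-2*I*pi/3) = 0.)
Dimension check: dim(rho) = sum (mult * dim) = 2*1 + 1*1 + 1*1 + 1*3 = 7 = chi_rho(e) = 7.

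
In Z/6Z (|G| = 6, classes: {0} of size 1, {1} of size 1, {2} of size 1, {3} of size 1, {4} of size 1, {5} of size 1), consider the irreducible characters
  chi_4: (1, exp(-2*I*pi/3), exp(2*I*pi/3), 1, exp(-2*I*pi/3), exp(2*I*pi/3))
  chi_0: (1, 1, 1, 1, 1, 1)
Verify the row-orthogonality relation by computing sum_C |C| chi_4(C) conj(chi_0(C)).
Sum = 0; so <chi_4, chi_0> = 0 (distinct irreducibles are orthogonal).

Details: Compute term by term over conjugacy classes (|C| * chi_4(C) * conj(chi_0(C))):
  1*(1)*conj(1) + 1*(exp(-2*I*pi/3))*conj(1) + 1*(exp(2*I*pi/3))*conj(1) + 1*(1)*conj(1) + 1*(exp(-2*I*pi/3))*conj(1) + 1*(exp(2*I*pi/3))*conj(1)
  = (1) + (exp(-2*I*pi/3)) + (exp(2*I*pi/3)) + (1) + (exp(-2*I*pi/3)) + (exp(2*I*pi/3))
  = 0.
(Exp terms are combined using exp(i*s)*conj(exp(i*t)) = exp(i*(s-t)), and sums of them are collapsed using the identity that for every m > 1 the m distinct m-th roots of unity sum to 0, e.g. 1 + exp(2*I*pi/3) + exp(-2*I*pi/3) = 0.)
Dividing by |G| = 6 gives 0/6 = 0, matching the row-orthogonality relation <chi_4, chi_0> = [chi_4 = chi_0].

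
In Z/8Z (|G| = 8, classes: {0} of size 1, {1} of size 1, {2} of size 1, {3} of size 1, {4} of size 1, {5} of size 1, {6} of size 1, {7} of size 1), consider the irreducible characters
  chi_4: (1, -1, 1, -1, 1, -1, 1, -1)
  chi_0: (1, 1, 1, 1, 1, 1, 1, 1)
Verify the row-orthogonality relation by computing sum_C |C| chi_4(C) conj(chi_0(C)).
Sum = 0; so <chi_4, chi_0> = 0 (distinct irreducibles are orthogonal).

Details: Compute term by term over conjugacy classes (|C| * chi_4(C) * conj(chi_0(C))):
  1*(1)*conj(1) + 1*(-1)*conj(1) + 1*(1)*conj(1) + 1*(-1)*conj(1) + 1*(1)*conj(1) + 1*(-1)*conj(1) + 1*(1)*conj(1) + 1*(-1)*conj(1)
  = (1) + (-1) + (1) + (-1) + (1) + (-1) + (1) + (-1)
  = 0.
(Exp terms are combined using exp(i*s)*conj(exp(i*t)) = exp(i*(s-t)), and sums of them are collapsed using the identity that for every m > 1 the m distinct m-th roots of unity sum to 0, e.g. 1 + exp(2*I*pi/3) + exp(-2*I*pi/3) = 0.)
Dividing by |G| = 8 gives 0/8 = 0, matching the row-orthogonality relation <chi_4, chi_0> = [chi_4 = chi_0].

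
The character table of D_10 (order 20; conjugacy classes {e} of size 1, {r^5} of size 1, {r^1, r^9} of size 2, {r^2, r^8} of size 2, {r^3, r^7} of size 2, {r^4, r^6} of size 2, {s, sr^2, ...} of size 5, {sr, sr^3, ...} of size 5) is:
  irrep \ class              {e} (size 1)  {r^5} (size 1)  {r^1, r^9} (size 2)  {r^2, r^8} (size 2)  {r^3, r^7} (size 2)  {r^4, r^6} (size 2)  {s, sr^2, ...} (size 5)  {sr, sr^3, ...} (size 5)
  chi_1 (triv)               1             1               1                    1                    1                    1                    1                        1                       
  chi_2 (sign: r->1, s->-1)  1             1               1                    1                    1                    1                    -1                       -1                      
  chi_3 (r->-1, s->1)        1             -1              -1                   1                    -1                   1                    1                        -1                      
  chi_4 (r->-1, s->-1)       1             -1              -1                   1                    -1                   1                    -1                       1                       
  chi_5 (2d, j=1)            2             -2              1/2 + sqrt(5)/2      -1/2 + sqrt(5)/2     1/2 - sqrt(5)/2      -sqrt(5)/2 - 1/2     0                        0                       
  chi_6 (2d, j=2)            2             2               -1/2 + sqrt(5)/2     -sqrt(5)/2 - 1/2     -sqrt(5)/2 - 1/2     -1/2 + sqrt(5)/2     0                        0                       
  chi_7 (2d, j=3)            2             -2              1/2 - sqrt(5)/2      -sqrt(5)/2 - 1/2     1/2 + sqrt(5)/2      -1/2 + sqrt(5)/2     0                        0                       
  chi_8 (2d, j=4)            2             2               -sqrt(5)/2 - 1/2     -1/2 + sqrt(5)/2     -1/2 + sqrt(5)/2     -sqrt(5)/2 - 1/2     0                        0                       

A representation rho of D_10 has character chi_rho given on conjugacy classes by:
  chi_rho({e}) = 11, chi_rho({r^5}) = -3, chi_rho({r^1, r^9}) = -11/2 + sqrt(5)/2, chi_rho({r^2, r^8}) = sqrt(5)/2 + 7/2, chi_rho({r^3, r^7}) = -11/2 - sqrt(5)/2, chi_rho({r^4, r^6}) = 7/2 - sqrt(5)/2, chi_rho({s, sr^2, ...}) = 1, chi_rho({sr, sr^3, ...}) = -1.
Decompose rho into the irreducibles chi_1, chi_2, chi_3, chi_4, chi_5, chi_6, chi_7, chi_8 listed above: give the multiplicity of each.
Multiplicities: chi_1: 0, chi_2: 0, chi_3: 3, chi_4: 2, chi_5: 1, chi_6: 1, chi_7: 0, chi_8: 1.

Reasoning: Use <chi_rho, chi> = (1/|G|) sum_C |C| * chi_rho(C) * conj(chi(C)) with |G| = 20 for each irreducible chi in the table:
  <chi_rho, chi_1> = (1/20)[1*(11)*conj(1) + 1*(-3)*conj(1) + 2*(-11/2 + sqrt(5)/2)*conj(1) + 2*(sqrt(5)/2 + 7/2)*conj(1) + 2*(-11/2 - sqrt(5)/2)*conj(1) + 2*(7/2 - sqrt(5)/2)*conj(1) + 5*(1)*conj(1) + 5*(-1)*conj(1)]
      = (1/20)[(11) + (-3) + (-11 + sqrt(5)) + (sqrt(5) + 7) + (-11 - sqrt(5)) + (7 - sqrt(5)) + (5) + (-5)] = 0/20 = 0
  <chi_rho, chi_2> = (1/20)[1*(11)*conj(1) + 1*(-3)*conj(1) + 2*(-11/2 + sqrt(5)/2)*conj(1) + 2*(sqrt(5)/2 + 7/2)*conj(1) + 2*(-11/2 - sqrt(5)/2)*conj(1) + 2*(7/2 - sqrt(5)/2)*conj(1) + 5*(1)*conj(-1) + 5*(-1)*conj(-1)]
      = (1/20)[(11) + (-3) + (-11 + sqrt(5)) + (sqrt(5) + 7) + (-11 - sqrt(5)) + (7 - sqrt(5)) + (-5) + (5)] = 0/20 = 0
  <chi_rho, chi_3> = (1/20)[1*(11)*conj(1) + 1*(-3)*conj(-1) + 2*(-11/2 + sqrt(5)/2)*conj(-1) + 2*(sqrt(5)/2 + 7/2)*conj(1) + 2*(-11/2 - sqrt(5)/2)*conj(-1) + 2*(7/2 - sqrt(5)/2)*conj(1) + 5*(1)*conj(1) + 5*(-1)*conj(-1)]
      = (1/20)[(11) + (3) + (11 - sqrt(5)) + (sqrt(5) + 7) + (sqrt(5) + 11) + (7 - sqrt(5)) + (5) + (5)] = 60/20 = 3
  <chi_rho, chi_4> = (1/20)[1*(11)*conj(1) + 1*(-3)*conj(-1) + 2*(-11/2 + sqrt(5)/2)*conj(-1) + 2*(sqrt(5)/2 + 7/2)*conj(1) + 2*(-11/2 - sqrt(5)/2)*conj(-1) + 2*(7/2 - sqrt(5)/2)*conj(1) + 5*(1)*conj(-1) + 5*(-1)*conj(1)]
      = (1/20)[(11) + (3) + (11 - sqrt(5)) + (sqrt(5) + 7) + (sqrt(5) + 11) + (7 - sqrt(5)) + (-5) + (-5)] = 40/20 = 2
  <chi_rho, chi_5> = (1/20)[1*(11)*conj(2) + 1*(-3)*conj(-2) + 2*(-11/2 + sqrt(5)/2)*conj(1/2 + sqrt(5)/2) + 2*(sqrt(5)/2 + 7/2)*conj(-1/2 + sqrt(5)/2) + 2*(-11/2 - sqrt(5)/2)*conj(1/2 - sqrt(5)/2) + 2*(7/2 - sqrt(5)/2)*conj(-sqrt(5)/2 - 1/2) + 5*(1)*conj(0) + 5*(-1)*conj(0)]
      = (1/20)[(22) + (6) + (-5*sqrt(5) - 3) + (-1 + 3*sqrt(5)) + (-3 + 5*sqrt(5)) + (-3*sqrt(5) - 1) + (0) + (0)] = 20/20 = 1
  <chi_rho, chi_6> = (1/20)[1*(11)*conj(2) + 1*(-3)*conj(2) + 2*(-11/2 + sqrt(5)/2)*conj(-1/2 + sqrt(5)/2) + 2*(sqrt(5)/2 + 7/2)*conj(-sqrt(5)/2 - 1/2) + 2*(-11/2 - sqrt(5)/2)*conj(-sqrt(5)/2 - 1/2) + 2*(7/2 - sqrt(5)/2)*conj(-1/2 + sqrt(5)/2) + 5*(1)*conj(0) + 5*(-1)*conj(0)]
      = (1/20)[(22) + (-6) + (8 - 6*sqrt(5)) + (-4*sqrt(5) - 6) + (8 + 6*sqrt(5)) + (-6 + 4*sqrt(5)) + (0) + (0)] = 20/20 = 1
  <chi_rho, chi_7> = (1/20)[1*(11)*conj(2) + 1*(-3)*conj(-2) + 2*(-11/2 + sqrt(5)/2)*conj(1/2 - sqrt(5)/2) + 2*(sqrt(5)/2 + 7/2)*conj(-sqrt(5)/2 - 1/2) + 2*(-11/2 - sqrt(5)/2)*conj(1/2 + sqrt(5)/2) + 2*(7/2 - sqrt(5)/2)*conj(-1/2 + sqrt(5)/2) + 5*(1)*conj(0) + 5*(-1)*conj(0)]
      = (1/20)[(22) + (6) + (-8 + 6*sqrt(5)) + (-4*sqrt(5) - 6) + (-6*sqrt(5) - 8) + (-6 + 4*sqrt(5)) + (0) + (0)] = 0/20 = 0
  <chi_rho, chi_8> = (1/20)[1*(11)*conj(2) + 1*(-3)*conj(2) + 2*(-11/2 + sqrt(5)/2)*conj(-sqrt(5)/2 - 1/2) + 2*(sqrt(5)/2 + 7/2)*conj(-1/2 + sqrt(5)/2) + 2*(-11/2 - sqrt(5)/2)*conj(-1/2 + sqrt(5)/2) + 2*(7/2 - sqrt(5)/2)*conj(-sqrt(5)/2 - 1/2) + 5*(1)*conj(0) + 5*(-1)*conj(0)]
      = (1/20)[(22) + (-6) + (3 + 5*sqrt(5)) + (-1 + 3*sqrt(5)) + (3 - 5*sqrt(5)) + (-3*sqrt(5) - 1) + (0) + (0)] = 20/20 = 1
Dimension check: dim(rho) = sum (mult * dim) = 0*1 + 0*1 + 3*1 + 2*1 + 1*2 + 1*2 + 0*2 + 1*2 = 11 = chi_rho(e) = 11.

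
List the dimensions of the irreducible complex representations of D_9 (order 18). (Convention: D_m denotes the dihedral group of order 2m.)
Dimensions: 1, 1, 2, 2, 2, 2

Solution. There are 6 irreducibles (= number of conjugacy classes). Their dimensions d_i satisfy sum d_i^2 = |G| = 18: 1 + 1 + 4 + 4 + 4 + 4 = 18.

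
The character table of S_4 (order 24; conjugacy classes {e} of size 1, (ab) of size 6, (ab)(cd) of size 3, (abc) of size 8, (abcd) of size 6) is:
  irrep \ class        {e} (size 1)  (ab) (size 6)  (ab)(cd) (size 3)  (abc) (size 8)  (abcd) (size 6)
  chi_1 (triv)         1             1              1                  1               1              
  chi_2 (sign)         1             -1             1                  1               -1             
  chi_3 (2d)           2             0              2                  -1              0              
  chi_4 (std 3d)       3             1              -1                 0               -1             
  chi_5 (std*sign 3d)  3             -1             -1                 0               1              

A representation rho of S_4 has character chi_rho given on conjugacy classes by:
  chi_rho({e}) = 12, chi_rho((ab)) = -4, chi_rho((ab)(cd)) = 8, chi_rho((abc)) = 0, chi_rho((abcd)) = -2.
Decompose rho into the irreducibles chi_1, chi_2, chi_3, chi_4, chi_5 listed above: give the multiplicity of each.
Multiplicities: chi_1: 0, chi_2: 3, chi_3: 3, chi_4: 0, chi_5: 1.

Explanation: Use <chi_rho, chi> = (1/|G|) sum_C |C| * chi_rho(C) * conj(chi(C)) with |G| = 24 for each irreducible chi in the table:
  <chi_rho, chi_1> = (1/24)[1*(12)*conj(1) + 6*(-4)*conj(1) + 3*(8)*conj(1) + 8*(0)*conj(1) + 6*(-2)*conj(1)]
      = (1/24)[(12) + (-24) + (24) + (0) + (-12)] = 0/24 = 0
  <chi_rho, chi_2> = (1/24)[1*(12)*conj(1) + 6*(-4)*conj(-1) + 3*(8)*conj(1) + 8*(0)*conj(1) + 6*(-2)*conj(-1)]
      = (1/24)[(12) + (24) + (24) + (0) + (12)] = 72/24 = 3
  <chi_rho, chi_3> = (1/24)[1*(12)*conj(2) + 6*(-4)*conj(0) + 3*(8)*conj(2) + 8*(0)*conj(-1) + 6*(-2)*conj(0)]
      = (1/24)[(24) + (0) + (48) + (0) + (0)] = 72/24 = 3
  <chi_rho, chi_4> = (1/24)[1*(12)*conj(3) + 6*(-4)*conj(1) + 3*(8)*conj(-1) + 8*(0)*conj(0) + 6*(-2)*conj(-1)]
      = (1/24)[(36) + (-24) + (-24) + (0) + (12)] = 0/24 = 0
  <chi_rho, chi_5> = (1/24)[1*(12)*conj(3) + 6*(-4)*conj(-1) + 3*(8)*conj(-1) + 8*(0)*conj(0) + 6*(-2)*conj(1)]
      = (1/24)[(36) + (24) + (-24) + (0) + (-12)] = 24/24 = 1
Dimension check: dim(rho) = sum (mult * dim) = 0*1 + 3*1 + 3*2 + 0*3 + 1*3 = 12 = chi_rho(e) = 12.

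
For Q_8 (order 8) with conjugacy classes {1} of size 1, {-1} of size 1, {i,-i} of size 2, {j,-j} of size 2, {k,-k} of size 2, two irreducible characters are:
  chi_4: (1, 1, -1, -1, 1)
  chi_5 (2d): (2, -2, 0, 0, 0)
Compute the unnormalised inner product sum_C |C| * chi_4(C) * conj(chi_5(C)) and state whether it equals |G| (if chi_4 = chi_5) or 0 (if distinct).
Sum = 0; so <chi_4, chi_5> = 0 (distinct irreducibles are orthogonal).

Proof sketch: Compute term by term over conjugacy classes (|C| * chi_4(C) * conj(chi_5(C))):
  1*(1)*conj(2) + 1*(1)*conj(-2) + 2*(-1)*conj(0) + 2*(-1)*conj(0) + 2*(1)*conj(0)
  = (2) + (-2) + (0) + (0) + (0)
  = 0.
Dividing by |G| = 8 gives 0/8 = 0, matching the row-orthogonality relation <chi_4, chi_5> = [chi_4 = chi_5].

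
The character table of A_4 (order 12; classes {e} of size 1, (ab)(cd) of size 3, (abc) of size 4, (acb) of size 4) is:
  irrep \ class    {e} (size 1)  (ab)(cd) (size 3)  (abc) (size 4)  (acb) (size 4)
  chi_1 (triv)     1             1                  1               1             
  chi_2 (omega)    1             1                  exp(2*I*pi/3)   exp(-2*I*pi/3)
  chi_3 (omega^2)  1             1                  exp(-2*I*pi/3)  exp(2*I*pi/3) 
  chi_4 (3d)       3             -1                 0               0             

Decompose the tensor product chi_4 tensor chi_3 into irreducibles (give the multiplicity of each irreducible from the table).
chi_4 tensor chi_3 = chi_4 (all other irreducibles have multiplicity 0).

Argument: The character of a tensor product is the pointwise product (chi_4 * chi_3)(C) = chi_4(C) * chi_3(C):
  {e}: (3)*(1), (ab)(cd): (-1)*(1), (abc): (0)*(exp(-2*I*pi/3)), (acb): (0)*(exp(2*I*pi/3))
so (chi_4 * chi_3) takes values
  {e} -> 3, (ab)(cd) -> -1, (abc) -> 0, (acb) -> 0.
Now take the inner product of this character with each irreducible chi from the table, <chi_4*chi_3, chi> = (1/12) sum_C |C| (chi_4*chi_3)(C) conj(chi(C)):
  <chi_4*chi_3, chi_1> = (1/12)[1*(3)*conj(1) + 3*(-1)*conj(1) + 4*(0)*conj(1) + 4*(0)*conj(1)]
      = (1/12)[(3) + (-3) + (0) + (0)] = 0/12 = 0
  <chi_4*chi_3, chi_2> = (1/12)[1*(3)*conj(1) + 3*(-1)*conj(1) + 4*(0)*conj(exp(2*I*pi/3)) + 4*(0)*conj(exp(-2*I*pi/3))]
      = (1/12)[(3) + (-3) + (0) + (0)] = 0/12 = 0
  <chi_4*chi_3, chi_3> = (1/12)[1*(3)*conj(1) + 3*(-1)*conj(1) + 4*(0)*conj(exp(-2*I*pi/3)) + 4*(0)*conj(exp(2*I*pi/3))]
      = (1/12)[(3) + (-3) + (0) + (0)] = 0/12 = 0
  <chi_4*chi_3, chi_4> = (1/12)[1*(3)*conj(3) + 3*(-1)*conj(-1) + 4*(0)*conj(0) + 4*(0)*conj(0)]
      = (1/12)[(9) + (3) + (0) + (0)] = 12/12 = 1
(Exp terms are combined using exp(i*s)*conj(exp(i*t)) = exp(i*(s-t)), and sums of them are collapsed using the identity that for every m > 1 the m distinct m-th roots of unity sum to 0, e.g. 1 + exp(2*I*pi/3) + exp(-2*I*pi/3) = 0.)
Hence the multiplicities are chi_4: 1. Dimension check: dim(chi_4)*dim(chi_3) = 3*1 = 3 and sum (mult * dim) = 1*3 = 3.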